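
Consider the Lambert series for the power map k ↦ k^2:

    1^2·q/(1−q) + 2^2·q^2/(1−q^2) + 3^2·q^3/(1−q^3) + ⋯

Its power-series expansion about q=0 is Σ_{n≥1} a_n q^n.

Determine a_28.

a_28 = 1050

[q^28] f(28)=784,f(14)=196,f(7)=49,f(4)=16,f(2)=4,f(1)=1 ⇒ 1050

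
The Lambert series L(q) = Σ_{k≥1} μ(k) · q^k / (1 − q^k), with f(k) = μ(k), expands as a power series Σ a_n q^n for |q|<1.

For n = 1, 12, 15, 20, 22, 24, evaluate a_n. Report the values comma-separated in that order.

n=1: 1·1  μ→[1]=1
d|12:{1,2,3,4,6,12}  Σμ=1+(-1)+(-1)+0+1+0=0
n=15: 1·15 3·5 5·3 15·1  μ→[1+(-1)+(-1)+1]=0
[q^20] μ(20)=0,μ(10)=1,μ(5)=-1,μ(4)=0,μ(2)=-1,μ(1)=1 ⇒ 0
q^22  k|22↦μ(k): 22:1 11:-1 2:-1 1:1  a_22=0
[q^24] μ(24)=0,μ(12)=0,μ(8)=0,μ(6)=1,μ(4)=0,μ(3)=-1,μ(2)=-1,μ(1)=1 ⇒ 0

1, 0, 0, 0, 0, 0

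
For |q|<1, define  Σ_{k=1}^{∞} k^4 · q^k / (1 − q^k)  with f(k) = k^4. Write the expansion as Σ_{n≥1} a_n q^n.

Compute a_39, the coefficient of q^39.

d|39:{39,13,3,1}  Σf=2313441+28561+81+1=2342084

a_39 = 2342084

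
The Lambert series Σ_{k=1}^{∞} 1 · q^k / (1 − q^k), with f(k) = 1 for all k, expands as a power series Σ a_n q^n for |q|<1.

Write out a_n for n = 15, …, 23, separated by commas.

4, 5, 2, 6, 2, 6, 4, 4, 2

d|15:{15,5,3,1}  Σf=1+1+1+1=4
d|16:{1,2,4,8,16}  Σf=1+1+1+1+1=5
d|17:{17,1}  Σf=1+1=2
q^18  k|18↦f(k): 18:1 9:1 6:1 3:1 2:1 1:1  a_18=6
d|19:{1,19}  Σf=1+1=2
n=20: 20·1 10·2 5·4 4·5 2·10 1·20  f→[1+1+1+1+1+1]=6
q^21  k|21↦f(k): 21:1 7:1 3:1 1:1  a_21=4
n=22: 1·22 2·11 11·2 22·1  f→[1+1+1+1]=4
n=23: 1·23 23·1  f→[1+1]=2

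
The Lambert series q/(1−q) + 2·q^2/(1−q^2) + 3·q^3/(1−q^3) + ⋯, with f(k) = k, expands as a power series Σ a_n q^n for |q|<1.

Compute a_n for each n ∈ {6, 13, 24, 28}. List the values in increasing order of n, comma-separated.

n=6: 6·1 3·2 2·3 1·6  f→[6+3+2+1]=12
d|13:{13,1}  Σf=13+1=14
q^24  k|24↦f(k): 24:24 12:12 8:8 6:6 4:4 3:3 2:2 1:1  a_24=60
q^28  k|28↦f(k): 28:28 14:14 7:7 4:4 2:2 1:1  a_28=56

12, 14, 60, 56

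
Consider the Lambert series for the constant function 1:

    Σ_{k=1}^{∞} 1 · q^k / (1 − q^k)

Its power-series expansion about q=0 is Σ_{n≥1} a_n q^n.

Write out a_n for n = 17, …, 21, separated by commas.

n=17: 17·1 1·17  f→[1+1]=2
n=18: 18·1 9·2 6·3 3·6 2·9 1·18  f→[1+1+1+1+1+1]=6
n=19: 19·1 1·19  f→[1+1]=2
[q^20] f(20)=1,f(10)=1,f(5)=1,f(4)=1,f(2)=1,f(1)=1 ⇒ 6
q^21  k|21↦f(k): 21:1 7:1 3:1 1:1  a_21=4

2, 6, 2, 6, 4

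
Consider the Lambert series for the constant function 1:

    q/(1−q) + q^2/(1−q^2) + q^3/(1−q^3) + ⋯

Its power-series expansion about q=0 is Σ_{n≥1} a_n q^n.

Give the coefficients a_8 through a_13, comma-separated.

4, 3, 4, 2, 6, 2

[q^8] f(1)=1,f(2)=1,f(4)=1,f(8)=1 ⇒ 4
n=9: 9·1 3·3 1·9  f→[1+1+1]=3
q^10  k|10↦f(k): 1:1 2:1 5:1 10:1  a_10=4
n=11: 1·11 11·1  f→[1+1]=2
d|12:{1,2,3,4,6,12}  Σf=1+1+1+1+1+1=6
n=13: 13·1 1·13  f→[1+1]=2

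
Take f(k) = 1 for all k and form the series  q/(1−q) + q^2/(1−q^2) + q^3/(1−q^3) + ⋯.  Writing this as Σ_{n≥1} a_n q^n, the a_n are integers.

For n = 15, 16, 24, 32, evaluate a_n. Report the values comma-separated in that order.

[q^15] f(1)=1,f(3)=1,f(5)=1,f(15)=1 ⇒ 4
d|16:{16,8,4,2,1}  Σf=1+1+1+1+1=5
[q^24] f(1)=1,f(2)=1,f(3)=1,f(4)=1,f(6)=1,f(8)=1,f(12)=1,f(24)=1 ⇒ 8
q^32  k|32↦f(k): 32:1 16:1 8:1 4:1 2:1 1:1  a_32=6

4, 5, 8, 6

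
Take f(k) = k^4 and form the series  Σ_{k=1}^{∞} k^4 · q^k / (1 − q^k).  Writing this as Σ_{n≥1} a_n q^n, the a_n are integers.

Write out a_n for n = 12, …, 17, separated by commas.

22386, 28562, 40834, 51332, 69905, 83522

q^12  k|12↦f(k): 1:1 2:16 3:81 4:256 6:1296 12:20736  a_12=22386
d|13:{13,1}  Σf=28561+1=28562
n=14: 1·14 2·7 7·2 14·1  f→[1+16+2401+38416]=40834
q^15  k|15↦f(k): 1:1 3:81 5:625 15:50625  a_15=51332
n=16: 16·1 8·2 4·4 2·8 1·16  f→[65536+4096+256+16+1]=69905
[q^17] f(17)=83521,f(1)=1 ⇒ 83522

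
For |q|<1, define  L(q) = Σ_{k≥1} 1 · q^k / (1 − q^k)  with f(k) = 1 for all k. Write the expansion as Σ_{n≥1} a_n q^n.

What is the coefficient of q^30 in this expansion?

n=30: 1·30 2·15 3·10 5·6 6·5 10·3 15·2 30·1  f→[1+1+1+1+1+1+1+1]=8

a_30 = 8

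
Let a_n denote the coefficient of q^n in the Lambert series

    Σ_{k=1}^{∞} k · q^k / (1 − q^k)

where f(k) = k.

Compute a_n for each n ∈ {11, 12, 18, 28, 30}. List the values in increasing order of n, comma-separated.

12, 28, 39, 56, 72

[q^11] f(11)=11,f(1)=1 ⇒ 12
[q^12] f(12)=12,f(6)=6,f(4)=4,f(3)=3,f(2)=2,f(1)=1 ⇒ 28
[q^18] f(1)=1,f(2)=2,f(3)=3,f(6)=6,f(9)=9,f(18)=18 ⇒ 39
d|28:{1,2,4,7,14,28}  Σf=1+2+4+7+14+28=56
n=30: 1·30 2·15 3·10 5·6 6·5 10·3 15·2 30·1  f→[1+2+3+5+6+10+15+30]=72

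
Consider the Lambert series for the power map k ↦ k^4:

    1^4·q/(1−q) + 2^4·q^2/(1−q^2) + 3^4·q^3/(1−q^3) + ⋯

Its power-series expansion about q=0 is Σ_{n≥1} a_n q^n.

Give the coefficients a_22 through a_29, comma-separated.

[q^22] f(22)=234256,f(11)=14641,f(2)=16,f(1)=1 ⇒ 248914
[q^23] f(1)=1,f(23)=279841 ⇒ 279842
[q^24] f(24)=331776,f(12)=20736,f(8)=4096,f(6)=1296,f(4)=256,f(3)=81,f(2)=16,f(1)=1 ⇒ 358258
q^25  k|25↦f(k): 1:1 5:625 25:390625  a_25=391251
n=26: 26·1 13·2 2·13 1·26  f→[456976+28561+16+1]=485554
n=27: 27·1 9·3 3·9 1·27  f→[531441+6561+81+1]=538084
n=28: 28·1 14·2 7·4 4·7 2·14 1·28  f→[614656+38416+2401+256+16+1]=655746
[q^29] f(29)=707281,f(1)=1 ⇒ 707282

248914, 279842, 358258, 391251, 485554, 538084, 655746, 707282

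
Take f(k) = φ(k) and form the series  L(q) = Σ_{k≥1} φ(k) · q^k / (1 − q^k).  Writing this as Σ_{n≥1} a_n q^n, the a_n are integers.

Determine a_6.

n=6: 1·6 2·3 3·2 6·1  φ→[1+1+2+2]=6

a_6 = 6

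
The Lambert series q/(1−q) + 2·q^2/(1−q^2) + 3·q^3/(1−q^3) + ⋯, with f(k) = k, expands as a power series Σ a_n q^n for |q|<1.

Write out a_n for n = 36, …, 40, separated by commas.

d|36:{36,18,12,9,6,4,3,2,1}  Σf=36+18+12+9+6+4+3+2+1=91
n=37: 1·37 37·1  f→[1+37]=38
d|38:{38,19,2,1}  Σf=38+19+2+1=60
d|39:{1,3,13,39}  Σf=1+3+13+39=56
d|40:{1,2,4,5,8,10,20,40}  Σf=1+2+4+5+8+10+20+40=90

91, 38, 60, 56, 90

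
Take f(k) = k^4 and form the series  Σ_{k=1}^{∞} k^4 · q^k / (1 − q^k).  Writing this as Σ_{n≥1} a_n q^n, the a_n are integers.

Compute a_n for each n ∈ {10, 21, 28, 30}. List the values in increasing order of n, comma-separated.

q^10  k|10↦f(k): 10:10000 5:625 2:16 1:1  a_10=10642
d|21:{21,7,3,1}  Σf=194481+2401+81+1=196964
q^28  k|28↦f(k): 28:614656 14:38416 7:2401 4:256 2:16 1:1  a_28=655746
[q^30] f(30)=810000,f(15)=50625,f(10)=10000,f(6)=1296,f(5)=625,f(3)=81,f(2)=16,f(1)=1 ⇒ 872644

10642, 196964, 655746, 872644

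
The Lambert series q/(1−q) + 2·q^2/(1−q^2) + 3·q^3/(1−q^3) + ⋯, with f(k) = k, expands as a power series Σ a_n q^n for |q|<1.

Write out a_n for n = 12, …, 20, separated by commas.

28, 14, 24, 24, 31, 18, 39, 20, 42

q^12  k|12↦f(k): 1:1 2:2 3:3 4:4 6:6 12:12  a_12=28
q^13  k|13↦f(k): 1:1 13:13  a_13=14
[q^14] f(1)=1,f(2)=2,f(7)=7,f(14)=14 ⇒ 24
q^15  k|15↦f(k): 15:15 5:5 3:3 1:1  a_15=24
q^16  k|16↦f(k): 1:1 2:2 4:4 8:8 16:16  a_16=31
n=17: 17·1 1·17  f→[17+1]=18
d|18:{1,2,3,6,9,18}  Σf=1+2+3+6+9+18=39
[q^19] f(1)=1,f(19)=19 ⇒ 20
n=20: 20·1 10·2 5·4 4·5 2·10 1·20  f→[20+10+5+4+2+1]=42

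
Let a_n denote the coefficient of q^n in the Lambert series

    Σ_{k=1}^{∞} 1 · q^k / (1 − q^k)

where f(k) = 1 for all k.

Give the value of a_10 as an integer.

q^10  k|10↦f(k): 10:1 5:1 2:1 1:1  a_10=4

a_10 = 4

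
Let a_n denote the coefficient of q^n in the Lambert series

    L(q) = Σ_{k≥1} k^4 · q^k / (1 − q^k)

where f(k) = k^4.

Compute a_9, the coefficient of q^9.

a_9 = 6643

n=9: 9·1 3·3 1·9  f→[6561+81+1]=6643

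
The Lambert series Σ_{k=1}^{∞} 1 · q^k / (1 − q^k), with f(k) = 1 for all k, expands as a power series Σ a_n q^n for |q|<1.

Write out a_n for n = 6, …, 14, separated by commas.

[q^6] f(6)=1,f(3)=1,f(2)=1,f(1)=1 ⇒ 4
d|7:{7,1}  Σf=1+1=2
[q^8] f(8)=1,f(4)=1,f(2)=1,f(1)=1 ⇒ 4
q^9  k|9↦f(k): 9:1 3:1 1:1  a_9=3
q^10  k|10↦f(k): 10:1 5:1 2:1 1:1  a_10=4
d|11:{1,11}  Σf=1+1=2
q^12  k|12↦f(k): 1:1 2:1 3:1 4:1 6:1 12:1  a_12=6
[q^13] f(1)=1,f(13)=1 ⇒ 2
q^14  k|14↦f(k): 14:1 7:1 2:1 1:1  a_14=4

4, 2, 4, 3, 4, 2, 6, 2, 4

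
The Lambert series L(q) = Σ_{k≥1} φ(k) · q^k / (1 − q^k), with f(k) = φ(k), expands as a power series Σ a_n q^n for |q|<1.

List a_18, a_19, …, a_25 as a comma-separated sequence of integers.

d|18:{18,9,6,3,2,1}  Σφ=6+6+2+2+1+1=18
[q^19] φ(1)=1,φ(19)=18 ⇒ 19
n=20: 1·20 2·10 4·5 5·4 10·2 20·1  φ→[1+1+2+4+4+8]=20
n=21: 21·1 7·3 3·7 1·21  φ→[12+6+2+1]=21
q^22  k|22↦φ(k): 1:1 2:1 11:10 22:10  a_22=22
n=23: 1·23 23·1  φ→[1+22]=23
d|24:{24,12,8,6,4,3,2,1}  Σφ=8+4+4+2+2+2+1+1=24
n=25: 25·1 5·5 1·25  φ→[20+4+1]=25

18, 19, 20, 21, 22, 23, 24, 25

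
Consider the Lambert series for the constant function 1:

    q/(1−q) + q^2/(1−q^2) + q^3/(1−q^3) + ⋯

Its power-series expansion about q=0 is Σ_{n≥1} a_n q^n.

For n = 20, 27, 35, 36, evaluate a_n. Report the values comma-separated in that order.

6, 4, 4, 9

d|20:{20,10,5,4,2,1}  Σf=1+1+1+1+1+1=6
q^27  k|27↦f(k): 27:1 9:1 3:1 1:1  a_27=4
n=35: 35·1 7·5 5·7 1·35  f→[1+1+1+1]=4
q^36  k|36↦f(k): 36:1 18:1 12:1 9:1 6:1 4:1 3:1 2:1 1:1  a_36=9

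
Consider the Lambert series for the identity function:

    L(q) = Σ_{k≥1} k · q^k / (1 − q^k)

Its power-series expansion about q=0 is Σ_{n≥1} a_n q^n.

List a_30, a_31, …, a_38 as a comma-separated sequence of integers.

72, 32, 63, 48, 54, 48, 91, 38, 60

q^30  k|30↦f(k): 1:1 2:2 3:3 5:5 6:6 10:10 15:15 30:30  a_30=72
n=31: 1·31 31·1  f→[1+31]=32
n=32: 1·32 2·16 4·8 8·4 16·2 32·1  f→[1+2+4+8+16+32]=63
[q^33] f(33)=33,f(11)=11,f(3)=3,f(1)=1 ⇒ 48
d|34:{1,2,17,34}  Σf=1+2+17+34=54
[q^35] f(1)=1,f(5)=5,f(7)=7,f(35)=35 ⇒ 48
[q^36] f(1)=1,f(2)=2,f(3)=3,f(4)=4,f(6)=6,f(9)=9,f(12)=12,f(18)=18,f(36)=36 ⇒ 91
q^37  k|37↦f(k): 1:1 37:37  a_37=38
n=38: 1·38 2·19 19·2 38·1  f→[1+2+19+38]=60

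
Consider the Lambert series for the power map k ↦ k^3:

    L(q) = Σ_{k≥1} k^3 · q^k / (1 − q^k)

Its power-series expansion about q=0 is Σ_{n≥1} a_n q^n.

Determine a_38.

a_38 = 61740

[q^38] f(38)=54872,f(19)=6859,f(2)=8,f(1)=1 ⇒ 61740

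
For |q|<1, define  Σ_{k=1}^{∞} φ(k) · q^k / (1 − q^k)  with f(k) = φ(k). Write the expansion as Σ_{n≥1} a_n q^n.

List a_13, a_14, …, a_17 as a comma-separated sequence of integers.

[q^13] φ(13)=12,φ(1)=1 ⇒ 13
d|14:{14,7,2,1}  Σφ=6+6+1+1=14
n=15: 1·15 3·5 5·3 15·1  φ→[1+2+4+8]=15
q^16  k|16↦φ(k): 16:8 8:4 4:2 2:1 1:1  a_16=16
d|17:{1,17}  Σφ=1+16=17

13, 14, 15, 16, 17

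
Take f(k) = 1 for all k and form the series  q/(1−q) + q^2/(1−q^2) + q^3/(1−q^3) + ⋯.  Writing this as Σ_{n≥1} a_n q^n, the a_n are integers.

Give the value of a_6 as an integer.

n=6: 6·1 3·2 2·3 1·6  f→[1+1+1+1]=4

a_6 = 4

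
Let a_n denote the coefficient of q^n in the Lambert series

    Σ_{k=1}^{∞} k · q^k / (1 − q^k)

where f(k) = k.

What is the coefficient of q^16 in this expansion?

q^16  k|16↦f(k): 16:16 8:8 4:4 2:2 1:1  a_16=31

a_16 = 31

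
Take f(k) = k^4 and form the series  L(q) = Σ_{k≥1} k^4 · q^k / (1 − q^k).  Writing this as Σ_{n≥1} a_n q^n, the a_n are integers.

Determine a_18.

n=18: 1·18 2·9 3·6 6·3 9·2 18·1  f→[1+16+81+1296+6561+104976]=112931

a_18 = 112931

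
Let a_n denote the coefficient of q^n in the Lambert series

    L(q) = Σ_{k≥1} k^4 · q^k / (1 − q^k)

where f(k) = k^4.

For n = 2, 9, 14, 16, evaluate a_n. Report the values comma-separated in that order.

q^2  k|2↦f(k): 2:16 1:1  a_2=17
[q^9] f(9)=6561,f(3)=81,f(1)=1 ⇒ 6643
q^14  k|14↦f(k): 14:38416 7:2401 2:16 1:1  a_14=40834
[q^16] f(16)=65536,f(8)=4096,f(4)=256,f(2)=16,f(1)=1 ⇒ 69905

17, 6643, 40834, 69905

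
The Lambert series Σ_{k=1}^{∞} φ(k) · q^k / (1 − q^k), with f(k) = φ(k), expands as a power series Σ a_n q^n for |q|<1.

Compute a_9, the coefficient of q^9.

[q^9] φ(1)=1,φ(3)=2,φ(9)=6 ⇒ 9

a_9 = 9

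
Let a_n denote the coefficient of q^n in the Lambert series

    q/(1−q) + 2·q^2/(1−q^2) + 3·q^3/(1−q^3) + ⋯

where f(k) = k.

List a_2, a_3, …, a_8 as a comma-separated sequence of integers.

3, 4, 7, 6, 12, 8, 15

[q^2] f(2)=2,f(1)=1 ⇒ 3
q^3  k|3↦f(k): 1:1 3:3  a_3=4
[q^4] f(1)=1,f(2)=2,f(4)=4 ⇒ 7
[q^5] f(1)=1,f(5)=5 ⇒ 6
[q^6] f(6)=6,f(3)=3,f(2)=2,f(1)=1 ⇒ 12
n=7: 1·7 7·1  f→[1+7]=8
n=8: 8·1 4·2 2·4 1·8  f→[8+4+2+1]=15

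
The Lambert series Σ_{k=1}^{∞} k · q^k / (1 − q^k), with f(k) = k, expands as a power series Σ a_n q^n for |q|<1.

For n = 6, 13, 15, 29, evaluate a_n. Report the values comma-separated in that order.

[q^6] f(6)=6,f(3)=3,f(2)=2,f(1)=1 ⇒ 12
n=13: 13·1 1·13  f→[13+1]=14
n=15: 1·15 3·5 5·3 15·1  f→[1+3+5+15]=24
[q^29] f(1)=1,f(29)=29 ⇒ 30

12, 14, 24, 30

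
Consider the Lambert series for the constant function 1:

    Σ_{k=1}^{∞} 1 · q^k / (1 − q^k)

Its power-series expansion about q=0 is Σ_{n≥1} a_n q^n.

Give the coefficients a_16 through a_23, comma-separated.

n=16: 1·16 2·8 4·4 8·2 16·1  f→[1+1+1+1+1]=5
d|17:{1,17}  Σf=1+1=2
q^18  k|18↦f(k): 18:1 9:1 6:1 3:1 2:1 1:1  a_18=6
d|19:{1,19}  Σf=1+1=2
d|20:{20,10,5,4,2,1}  Σf=1+1+1+1+1+1=6
[q^21] f(1)=1,f(3)=1,f(7)=1,f(21)=1 ⇒ 4
q^22  k|22↦f(k): 1:1 2:1 11:1 22:1  a_22=4
q^23  k|23↦f(k): 23:1 1:1  a_23=2

5, 2, 6, 2, 6, 4, 4, 2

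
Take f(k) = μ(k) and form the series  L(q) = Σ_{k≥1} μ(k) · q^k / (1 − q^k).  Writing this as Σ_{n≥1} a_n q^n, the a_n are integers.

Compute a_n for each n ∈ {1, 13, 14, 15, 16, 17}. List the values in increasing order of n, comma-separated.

1, 0, 0, 0, 0, 0

q^1  k|1↦μ(k): 1:1  a_1=1
n=13: 1·13 13·1  μ→[1+(-1)]=0
d|14:{14,7,2,1}  Σμ=1+(-1)+(-1)+1=0
d|15:{1,3,5,15}  Σμ=1+(-1)+(-1)+1=0
d|16:{1,2,4,8,16}  Σμ=1+(-1)+0+0+0=0
[q^17] μ(17)=-1,μ(1)=1 ⇒ 0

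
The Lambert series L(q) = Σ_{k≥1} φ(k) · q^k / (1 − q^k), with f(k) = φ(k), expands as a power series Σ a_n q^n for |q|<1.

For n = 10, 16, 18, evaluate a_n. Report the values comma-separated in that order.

n=10: 1·10 2·5 5·2 10·1  φ→[1+1+4+4]=10
d|16:{16,8,4,2,1}  Σφ=8+4+2+1+1=16
n=18: 1·18 2·9 3·6 6·3 9·2 18·1  φ→[1+1+2+2+6+6]=18

10, 16, 18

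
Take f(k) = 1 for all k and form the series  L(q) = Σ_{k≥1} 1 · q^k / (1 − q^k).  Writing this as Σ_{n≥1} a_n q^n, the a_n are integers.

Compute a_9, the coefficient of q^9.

a_9 = 3

n=9: 9·1 3·3 1·9  f→[1+1+1]=3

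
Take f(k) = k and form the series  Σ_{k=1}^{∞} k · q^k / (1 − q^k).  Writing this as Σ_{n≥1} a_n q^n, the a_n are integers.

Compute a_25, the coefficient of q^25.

[q^25] f(25)=25,f(5)=5,f(1)=1 ⇒ 31

a_25 = 31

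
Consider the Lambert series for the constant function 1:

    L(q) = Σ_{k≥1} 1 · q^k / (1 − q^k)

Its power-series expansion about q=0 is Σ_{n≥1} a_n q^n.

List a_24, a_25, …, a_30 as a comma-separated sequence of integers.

[q^24] f(24)=1,f(12)=1,f(8)=1,f(6)=1,f(4)=1,f(3)=1,f(2)=1,f(1)=1 ⇒ 8
q^25  k|25↦f(k): 1:1 5:1 25:1  a_25=3
q^26  k|26↦f(k): 1:1 2:1 13:1 26:1  a_26=4
d|27:{1,3,9,27}  Σf=1+1+1+1=4
q^28  k|28↦f(k): 28:1 14:1 7:1 4:1 2:1 1:1  a_28=6
[q^29] f(29)=1,f(1)=1 ⇒ 2
q^30  k|30↦f(k): 30:1 15:1 10:1 6:1 5:1 3:1 2:1 1:1  a_30=8

8, 3, 4, 4, 6, 2, 8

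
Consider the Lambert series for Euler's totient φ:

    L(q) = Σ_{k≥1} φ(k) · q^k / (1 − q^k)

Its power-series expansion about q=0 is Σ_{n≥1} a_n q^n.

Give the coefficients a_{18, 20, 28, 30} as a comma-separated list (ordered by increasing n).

[q^18] φ(1)=1,φ(2)=1,φ(3)=2,φ(6)=2,φ(9)=6,φ(18)=6 ⇒ 18
[q^20] φ(20)=8,φ(10)=4,φ(5)=4,φ(4)=2,φ(2)=1,φ(1)=1 ⇒ 20
[q^28] φ(1)=1,φ(2)=1,φ(4)=2,φ(7)=6,φ(14)=6,φ(28)=12 ⇒ 28
[q^30] φ(1)=1,φ(2)=1,φ(3)=2,φ(5)=4,φ(6)=2,φ(10)=4,φ(15)=8,φ(30)=8 ⇒ 30

18, 20, 28, 30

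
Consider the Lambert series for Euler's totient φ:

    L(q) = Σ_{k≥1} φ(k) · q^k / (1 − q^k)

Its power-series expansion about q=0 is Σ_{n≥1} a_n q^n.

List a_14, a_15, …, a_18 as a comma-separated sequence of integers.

q^14  k|14↦φ(k): 14:6 7:6 2:1 1:1  a_14=14
q^15  k|15↦φ(k): 1:1 3:2 5:4 15:8  a_15=15
n=16: 16·1 8·2 4·4 2·8 1·16  φ→[8+4+2+1+1]=16
[q^17] φ(17)=16,φ(1)=1 ⇒ 17
n=18: 1·18 2·9 3·6 6·3 9·2 18·1  φ→[1+1+2+2+6+6]=18

14, 15, 16, 17, 18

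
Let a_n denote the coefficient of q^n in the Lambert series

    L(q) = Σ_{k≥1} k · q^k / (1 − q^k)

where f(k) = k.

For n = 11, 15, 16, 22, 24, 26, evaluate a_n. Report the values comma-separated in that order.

[q^11] f(11)=11,f(1)=1 ⇒ 12
[q^15] f(1)=1,f(3)=3,f(5)=5,f(15)=15 ⇒ 24
d|16:{16,8,4,2,1}  Σf=16+8+4+2+1=31
[q^22] f(1)=1,f(2)=2,f(11)=11,f(22)=22 ⇒ 36
[q^24] f(1)=1,f(2)=2,f(3)=3,f(4)=4,f(6)=6,f(8)=8,f(12)=12,f(24)=24 ⇒ 60
d|26:{26,13,2,1}  Σf=26+13+2+1=42

12, 24, 31, 36, 60, 42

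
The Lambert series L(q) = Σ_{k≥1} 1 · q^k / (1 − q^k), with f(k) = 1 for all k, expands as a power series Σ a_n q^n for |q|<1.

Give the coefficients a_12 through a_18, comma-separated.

n=12: 1·12 2·6 3·4 4·3 6·2 12·1  f→[1+1+1+1+1+1]=6
n=13: 13·1 1·13  f→[1+1]=2
d|14:{14,7,2,1}  Σf=1+1+1+1=4
n=15: 15·1 5·3 3·5 1·15  f→[1+1+1+1]=4
d|16:{1,2,4,8,16}  Σf=1+1+1+1+1=5
d|17:{17,1}  Σf=1+1=2
[q^18] f(18)=1,f(9)=1,f(6)=1,f(3)=1,f(2)=1,f(1)=1 ⇒ 6

6, 2, 4, 4, 5, 2, 6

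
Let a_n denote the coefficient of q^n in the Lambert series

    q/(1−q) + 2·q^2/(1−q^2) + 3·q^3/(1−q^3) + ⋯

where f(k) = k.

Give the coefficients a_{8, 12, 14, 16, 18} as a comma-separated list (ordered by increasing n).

15, 28, 24, 31, 39

q^8  k|8↦f(k): 8:8 4:4 2:2 1:1  a_8=15
q^12  k|12↦f(k): 12:12 6:6 4:4 3:3 2:2 1:1  a_12=28
q^14  k|14↦f(k): 1:1 2:2 7:7 14:14  a_14=24
[q^16] f(16)=16,f(8)=8,f(4)=4,f(2)=2,f(1)=1 ⇒ 31
[q^18] f(1)=1,f(2)=2,f(3)=3,f(6)=6,f(9)=9,f(18)=18 ⇒ 39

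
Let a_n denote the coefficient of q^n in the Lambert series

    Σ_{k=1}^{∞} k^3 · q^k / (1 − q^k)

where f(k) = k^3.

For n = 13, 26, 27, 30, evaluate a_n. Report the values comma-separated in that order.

n=13: 13·1 1·13  f→[2197+1]=2198
d|26:{26,13,2,1}  Σf=17576+2197+8+1=19782
q^27  k|27↦f(k): 27:19683 9:729 3:27 1:1  a_27=20440
n=30: 30·1 15·2 10·3 6·5 5·6 3·10 2·15 1·30  f→[27000+3375+1000+216+125+27+8+1]=31752

2198, 19782, 20440, 31752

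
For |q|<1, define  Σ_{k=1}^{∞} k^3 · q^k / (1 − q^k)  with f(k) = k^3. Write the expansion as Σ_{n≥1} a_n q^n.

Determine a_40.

a_40 = 73710

d|40:{40,20,10,8,5,4,2,1}  Σf=64000+8000+1000+512+125+64+8+1=73710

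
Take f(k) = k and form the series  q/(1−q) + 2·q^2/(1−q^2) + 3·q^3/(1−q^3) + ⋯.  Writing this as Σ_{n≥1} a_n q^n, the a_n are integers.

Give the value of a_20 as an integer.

a_20 = 42

q^20  k|20↦f(k): 1:1 2:2 4:4 5:5 10:10 20:20  a_20=42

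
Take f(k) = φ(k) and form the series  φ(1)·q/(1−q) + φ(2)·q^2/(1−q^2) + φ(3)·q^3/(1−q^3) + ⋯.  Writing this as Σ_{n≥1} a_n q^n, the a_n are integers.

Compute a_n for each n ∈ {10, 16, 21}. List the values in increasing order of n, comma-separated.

d|10:{1,2,5,10}  Σφ=1+1+4+4=10
n=16: 16·1 8·2 4·4 2·8 1·16  φ→[8+4+2+1+1]=16
d|21:{1,3,7,21}  Σφ=1+2+6+12=21

10, 16, 21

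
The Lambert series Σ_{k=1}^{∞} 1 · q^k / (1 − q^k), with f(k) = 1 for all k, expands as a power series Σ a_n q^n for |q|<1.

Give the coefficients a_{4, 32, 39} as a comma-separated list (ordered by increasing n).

q^4  k|4↦f(k): 4:1 2:1 1:1  a_4=3
n=32: 1·32 2·16 4·8 8·4 16·2 32·1  f→[1+1+1+1+1+1]=6
n=39: 1·39 3·13 13·3 39·1  f→[1+1+1+1]=4

3, 6, 4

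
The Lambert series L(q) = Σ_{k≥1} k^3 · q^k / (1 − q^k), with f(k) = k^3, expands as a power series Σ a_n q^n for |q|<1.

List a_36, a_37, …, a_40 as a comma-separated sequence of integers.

[q^36] f(36)=46656,f(18)=5832,f(12)=1728,f(9)=729,f(6)=216,f(4)=64,f(3)=27,f(2)=8,f(1)=1 ⇒ 55261
d|37:{37,1}  Σf=50653+1=50654
d|38:{38,19,2,1}  Σf=54872+6859+8+1=61740
[q^39] f(1)=1,f(3)=27,f(13)=2197,f(39)=59319 ⇒ 61544
q^40  k|40↦f(k): 40:64000 20:8000 10:1000 8:512 5:125 4:64 2:8 1:1  a_40=73710

55261, 50654, 61740, 61544, 73710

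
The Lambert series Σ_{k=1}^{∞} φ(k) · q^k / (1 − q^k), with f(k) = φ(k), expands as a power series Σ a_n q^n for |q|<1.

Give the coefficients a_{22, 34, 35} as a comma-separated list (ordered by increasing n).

d|22:{1,2,11,22}  Σφ=1+1+10+10=22
d|34:{1,2,17,34}  Σφ=1+1+16+16=34
[q^35] φ(1)=1,φ(5)=4,φ(7)=6,φ(35)=24 ⇒ 35

22, 34, 35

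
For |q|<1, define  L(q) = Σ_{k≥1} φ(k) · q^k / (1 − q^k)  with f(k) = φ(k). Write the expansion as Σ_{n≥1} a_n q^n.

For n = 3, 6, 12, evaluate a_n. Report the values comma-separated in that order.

n=3: 3·1 1·3  φ→[2+1]=3
q^6  k|6↦φ(k): 1:1 2:1 3:2 6:2  a_6=6
d|12:{1,2,3,4,6,12}  Σφ=1+1+2+2+2+4=12

3, 6, 12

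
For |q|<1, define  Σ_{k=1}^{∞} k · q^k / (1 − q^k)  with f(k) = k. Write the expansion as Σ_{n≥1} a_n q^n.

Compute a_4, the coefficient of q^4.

n=4: 4·1 2·2 1·4  f→[4+2+1]=7

a_4 = 7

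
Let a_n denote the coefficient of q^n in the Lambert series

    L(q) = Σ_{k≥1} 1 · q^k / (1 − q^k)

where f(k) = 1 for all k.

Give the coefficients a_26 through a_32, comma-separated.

d|26:{26,13,2,1}  Σf=1+1+1+1=4
q^27  k|27↦f(k): 1:1 3:1 9:1 27:1  a_27=4
q^28  k|28↦f(k): 28:1 14:1 7:1 4:1 2:1 1:1  a_28=6
n=29: 29·1 1·29  f→[1+1]=2
d|30:{1,2,3,5,6,10,15,30}  Σf=1+1+1+1+1+1+1+1=8
[q^31] f(31)=1,f(1)=1 ⇒ 2
q^32  k|32↦f(k): 1:1 2:1 4:1 8:1 16:1 32:1  a_32=6

4, 4, 6, 2, 8, 2, 6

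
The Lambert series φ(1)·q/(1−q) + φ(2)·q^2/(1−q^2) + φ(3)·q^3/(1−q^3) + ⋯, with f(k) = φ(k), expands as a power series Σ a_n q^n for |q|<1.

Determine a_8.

q^8  k|8↦φ(k): 8:4 4:2 2:1 1:1  a_8=8

a_8 = 8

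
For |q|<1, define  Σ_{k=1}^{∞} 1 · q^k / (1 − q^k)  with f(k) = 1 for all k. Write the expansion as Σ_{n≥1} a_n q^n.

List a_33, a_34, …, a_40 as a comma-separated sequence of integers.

d|33:{1,3,11,33}  Σf=1+1+1+1=4
[q^34] f(34)=1,f(17)=1,f(2)=1,f(1)=1 ⇒ 4
n=35: 35·1 7·5 5·7 1·35  f→[1+1+1+1]=4
d|36:{1,2,3,4,6,9,12,18,36}  Σf=1+1+1+1+1+1+1+1+1=9
[q^37] f(37)=1,f(1)=1 ⇒ 2
q^38  k|38↦f(k): 38:1 19:1 2:1 1:1  a_38=4
[q^39] f(1)=1,f(3)=1,f(13)=1,f(39)=1 ⇒ 4
d|40:{1,2,4,5,8,10,20,40}  Σf=1+1+1+1+1+1+1+1=8

4, 4, 4, 9, 2, 4, 4, 8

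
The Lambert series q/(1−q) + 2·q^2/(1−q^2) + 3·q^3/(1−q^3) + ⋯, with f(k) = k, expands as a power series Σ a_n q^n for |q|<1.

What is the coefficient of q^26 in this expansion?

a_26 = 42

n=26: 26·1 13·2 2·13 1·26  f→[26+13+2+1]=42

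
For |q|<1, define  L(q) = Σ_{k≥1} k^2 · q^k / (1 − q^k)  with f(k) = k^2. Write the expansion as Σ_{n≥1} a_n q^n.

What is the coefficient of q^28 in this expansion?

[q^28] f(28)=784,f(14)=196,f(7)=49,f(4)=16,f(2)=4,f(1)=1 ⇒ 1050

a_28 = 1050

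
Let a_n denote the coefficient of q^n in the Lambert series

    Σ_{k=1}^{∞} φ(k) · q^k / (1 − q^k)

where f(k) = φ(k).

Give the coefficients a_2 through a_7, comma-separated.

q^2  k|2↦φ(k): 1:1 2:1  a_2=2
d|3:{1,3}  Σφ=1+2=3
d|4:{1,2,4}  Σφ=1+1+2=4
[q^5] φ(1)=1,φ(5)=4 ⇒ 5
d|6:{1,2,3,6}  Σφ=1+1+2+2=6
q^7  k|7↦φ(k): 7:6 1:1  a_7=7

2, 3, 4, 5, 6, 7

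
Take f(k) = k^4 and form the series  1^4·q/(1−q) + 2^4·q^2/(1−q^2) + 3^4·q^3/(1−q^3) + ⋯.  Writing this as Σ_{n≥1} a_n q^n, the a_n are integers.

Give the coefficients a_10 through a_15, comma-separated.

10642, 14642, 22386, 28562, 40834, 51332

[q^10] f(1)=1,f(2)=16,f(5)=625,f(10)=10000 ⇒ 10642
d|11:{11,1}  Σf=14641+1=14642
q^12  k|12↦f(k): 12:20736 6:1296 4:256 3:81 2:16 1:1  a_12=22386
[q^13] f(1)=1,f(13)=28561 ⇒ 28562
q^14  k|14↦f(k): 1:1 2:16 7:2401 14:38416  a_14=40834
d|15:{15,5,3,1}  Σf=50625+625+81+1=51332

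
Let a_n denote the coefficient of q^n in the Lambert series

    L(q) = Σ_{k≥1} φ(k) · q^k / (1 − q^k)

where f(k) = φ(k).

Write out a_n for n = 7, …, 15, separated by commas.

q^7  k|7↦φ(k): 7:6 1:1  a_7=7
n=8: 1·8 2·4 4·2 8·1  φ→[1+1+2+4]=8
n=9: 9·1 3·3 1·9  φ→[6+2+1]=9
n=10: 10·1 5·2 2·5 1·10  φ→[4+4+1+1]=10
d|11:{1,11}  Σφ=1+10=11
d|12:{12,6,4,3,2,1}  Σφ=4+2+2+2+1+1=12
[q^13] φ(13)=12,φ(1)=1 ⇒ 13
q^14  k|14↦φ(k): 14:6 7:6 2:1 1:1  a_14=14
[q^15] φ(1)=1,φ(3)=2,φ(5)=4,φ(15)=8 ⇒ 15

7, 8, 9, 10, 11, 12, 13, 14, 15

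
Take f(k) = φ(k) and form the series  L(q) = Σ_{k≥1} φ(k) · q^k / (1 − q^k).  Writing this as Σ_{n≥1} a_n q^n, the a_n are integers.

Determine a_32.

[q^32] φ(32)=16,φ(16)=8,φ(8)=4,φ(4)=2,φ(2)=1,φ(1)=1 ⇒ 32

a_32 = 32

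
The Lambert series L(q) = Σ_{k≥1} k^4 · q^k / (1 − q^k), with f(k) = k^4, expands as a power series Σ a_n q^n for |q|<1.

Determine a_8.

a_8 = 4369

d|8:{8,4,2,1}  Σf=4096+256+16+1=4369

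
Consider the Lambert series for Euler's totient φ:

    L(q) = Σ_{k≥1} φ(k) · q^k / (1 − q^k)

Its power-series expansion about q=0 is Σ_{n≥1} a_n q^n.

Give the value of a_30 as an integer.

n=30: 1·30 2·15 3·10 5·6 6·5 10·3 15·2 30·1  φ→[1+1+2+4+2+4+8+8]=30

a_30 = 30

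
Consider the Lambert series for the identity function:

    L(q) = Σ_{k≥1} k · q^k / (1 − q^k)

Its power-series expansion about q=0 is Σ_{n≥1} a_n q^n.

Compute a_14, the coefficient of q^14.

[q^14] f(1)=1,f(2)=2,f(7)=7,f(14)=14 ⇒ 24

a_14 = 24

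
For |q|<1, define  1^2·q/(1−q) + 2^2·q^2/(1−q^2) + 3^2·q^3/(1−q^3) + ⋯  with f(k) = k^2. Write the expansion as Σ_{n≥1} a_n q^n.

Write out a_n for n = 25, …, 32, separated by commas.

651, 850, 820, 1050, 842, 1300, 962, 1365

[q^25] f(25)=625,f(5)=25,f(1)=1 ⇒ 651
[q^26] f(1)=1,f(2)=4,f(13)=169,f(26)=676 ⇒ 850
d|27:{27,9,3,1}  Σf=729+81+9+1=820
d|28:{1,2,4,7,14,28}  Σf=1+4+16+49+196+784=1050
q^29  k|29↦f(k): 1:1 29:841  a_29=842
[q^30] f(30)=900,f(15)=225,f(10)=100,f(6)=36,f(5)=25,f(3)=9,f(2)=4,f(1)=1 ⇒ 1300
q^31  k|31↦f(k): 31:961 1:1  a_31=962
q^32  k|32↦f(k): 32:1024 16:256 8:64 4:16 2:4 1:1  a_32=1365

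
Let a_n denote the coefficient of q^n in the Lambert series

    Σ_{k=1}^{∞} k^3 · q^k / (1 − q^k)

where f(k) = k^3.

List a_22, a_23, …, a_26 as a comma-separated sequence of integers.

11988, 12168, 16380, 15751, 19782

[q^22] f(22)=10648,f(11)=1331,f(2)=8,f(1)=1 ⇒ 11988
q^23  k|23↦f(k): 1:1 23:12167  a_23=12168
q^24  k|24↦f(k): 24:13824 12:1728 8:512 6:216 4:64 3:27 2:8 1:1  a_24=16380
q^25  k|25↦f(k): 25:15625 5:125 1:1  a_25=15751
d|26:{26,13,2,1}  Σf=17576+2197+8+1=19782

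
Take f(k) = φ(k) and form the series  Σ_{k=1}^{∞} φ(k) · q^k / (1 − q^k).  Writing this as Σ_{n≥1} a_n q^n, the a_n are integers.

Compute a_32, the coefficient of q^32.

n=32: 32·1 16·2 8·4 4·8 2·16 1·32  φ→[16+8+4+2+1+1]=32

a_32 = 32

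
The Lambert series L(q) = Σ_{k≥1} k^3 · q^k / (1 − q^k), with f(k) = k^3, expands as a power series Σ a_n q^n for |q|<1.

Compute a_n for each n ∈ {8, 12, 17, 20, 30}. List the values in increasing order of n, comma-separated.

585, 2044, 4914, 9198, 31752

d|8:{1,2,4,8}  Σf=1+8+64+512=585
d|12:{1,2,3,4,6,12}  Σf=1+8+27+64+216+1728=2044
d|17:{1,17}  Σf=1+4913=4914
n=20: 20·1 10·2 5·4 4·5 2·10 1·20  f→[8000+1000+125+64+8+1]=9198
d|30:{30,15,10,6,5,3,2,1}  Σf=27000+3375+1000+216+125+27+8+1=31752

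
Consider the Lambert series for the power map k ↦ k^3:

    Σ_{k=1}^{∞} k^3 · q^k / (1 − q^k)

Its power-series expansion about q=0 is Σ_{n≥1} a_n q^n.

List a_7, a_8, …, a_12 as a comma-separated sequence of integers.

344, 585, 757, 1134, 1332, 2044

q^7  k|7↦f(k): 7:343 1:1  a_7=344
q^8  k|8↦f(k): 1:1 2:8 4:64 8:512  a_8=585
n=9: 1·9 3·3 9·1  f→[1+27+729]=757
[q^10] f(10)=1000,f(5)=125,f(2)=8,f(1)=1 ⇒ 1134
d|11:{11,1}  Σf=1331+1=1332
[q^12] f(12)=1728,f(6)=216,f(4)=64,f(3)=27,f(2)=8,f(1)=1 ⇒ 2044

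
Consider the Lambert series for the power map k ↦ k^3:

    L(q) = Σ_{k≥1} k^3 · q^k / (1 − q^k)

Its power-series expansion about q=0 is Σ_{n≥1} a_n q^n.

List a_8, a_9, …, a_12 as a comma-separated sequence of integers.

585, 757, 1134, 1332, 2044

d|8:{1,2,4,8}  Σf=1+8+64+512=585
d|9:{1,3,9}  Σf=1+27+729=757
[q^10] f(10)=1000,f(5)=125,f(2)=8,f(1)=1 ⇒ 1134
d|11:{11,1}  Σf=1331+1=1332
n=12: 12·1 6·2 4·3 3·4 2·6 1·12  f→[1728+216+64+27+8+1]=2044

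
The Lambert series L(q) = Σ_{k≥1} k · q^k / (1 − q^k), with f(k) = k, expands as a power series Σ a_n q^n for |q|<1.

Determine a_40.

a_40 = 90

d|40:{1,2,4,5,8,10,20,40}  Σf=1+2+4+5+8+10+20+40=90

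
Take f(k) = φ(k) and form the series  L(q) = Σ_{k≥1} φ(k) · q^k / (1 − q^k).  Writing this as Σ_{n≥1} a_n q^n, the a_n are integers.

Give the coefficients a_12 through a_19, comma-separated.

n=12: 1·12 2·6 3·4 4·3 6·2 12·1  φ→[1+1+2+2+2+4]=12
q^13  k|13↦φ(k): 1:1 13:12  a_13=13
[q^14] φ(1)=1,φ(2)=1,φ(7)=6,φ(14)=6 ⇒ 14
d|15:{1,3,5,15}  Σφ=1+2+4+8=15
[q^16] φ(1)=1,φ(2)=1,φ(4)=2,φ(8)=4,φ(16)=8 ⇒ 16
n=17: 1·17 17·1  φ→[1+16]=17
n=18: 18·1 9·2 6·3 3·6 2·9 1·18  φ→[6+6+2+2+1+1]=18
q^19  k|19↦φ(k): 19:18 1:1  a_19=19

12, 13, 14, 15, 16, 17, 18, 19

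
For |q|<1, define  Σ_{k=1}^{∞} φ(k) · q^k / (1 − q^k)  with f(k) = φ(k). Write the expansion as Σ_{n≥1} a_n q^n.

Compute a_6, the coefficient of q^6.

q^6  k|6↦φ(k): 6:2 3:2 2:1 1:1  a_6=6

a_6 = 6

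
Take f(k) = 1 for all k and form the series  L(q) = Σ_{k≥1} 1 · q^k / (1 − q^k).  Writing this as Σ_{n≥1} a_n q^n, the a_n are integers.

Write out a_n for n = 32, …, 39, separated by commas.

6, 4, 4, 4, 9, 2, 4, 4

[q^32] f(32)=1,f(16)=1,f(8)=1,f(4)=1,f(2)=1,f(1)=1 ⇒ 6
[q^33] f(33)=1,f(11)=1,f(3)=1,f(1)=1 ⇒ 4
n=34: 34·1 17·2 2·17 1·34  f→[1+1+1+1]=4
n=35: 35·1 7·5 5·7 1·35  f→[1+1+1+1]=4
n=36: 36·1 18·2 12·3 9·4 6·6 4·9 3·12 2·18 1·36  f→[1+1+1+1+1+1+1+1+1]=9
d|37:{37,1}  Σf=1+1=2
[q^38] f(1)=1,f(2)=1,f(19)=1,f(38)=1 ⇒ 4
[q^39] f(39)=1,f(13)=1,f(3)=1,f(1)=1 ⇒ 4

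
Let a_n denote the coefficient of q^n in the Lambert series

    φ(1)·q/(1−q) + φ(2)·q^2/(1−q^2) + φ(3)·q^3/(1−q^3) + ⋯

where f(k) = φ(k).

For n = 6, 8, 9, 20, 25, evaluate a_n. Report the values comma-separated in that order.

n=6: 6·1 3·2 2·3 1·6  φ→[2+2+1+1]=6
[q^8] φ(8)=4,φ(4)=2,φ(2)=1,φ(1)=1 ⇒ 8
n=9: 1·9 3·3 9·1  φ→[1+2+6]=9
q^20  k|20↦φ(k): 1:1 2:1 4:2 5:4 10:4 20:8  a_20=20
[q^25] φ(1)=1,φ(5)=4,φ(25)=20 ⇒ 25

6, 8, 9, 20, 25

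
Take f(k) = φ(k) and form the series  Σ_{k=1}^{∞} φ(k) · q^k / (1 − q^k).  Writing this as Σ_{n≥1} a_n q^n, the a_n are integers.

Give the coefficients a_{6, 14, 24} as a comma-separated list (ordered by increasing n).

d|6:{1,2,3,6}  Σφ=1+1+2+2=6
n=14: 14·1 7·2 2·7 1·14  φ→[6+6+1+1]=14
n=24: 1·24 2·12 3·8 4·6 6·4 8·3 12·2 24·1  φ→[1+1+2+2+2+4+4+8]=24

6, 14, 24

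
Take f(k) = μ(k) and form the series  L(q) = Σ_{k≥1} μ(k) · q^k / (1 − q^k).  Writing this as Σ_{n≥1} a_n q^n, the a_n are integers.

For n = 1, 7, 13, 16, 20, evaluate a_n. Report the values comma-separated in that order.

d|1:{1}  Σμ=1=1
q^7  k|7↦μ(k): 7:-1 1:1  a_7=0
n=13: 13·1 1·13  μ→[(-1)+1]=0
d|16:{16,8,4,2,1}  Σμ=0+0+0+(-1)+1=0
n=20: 1·20 2·10 4·5 5·4 10·2 20·1  μ→[1+(-1)+0+(-1)+1+0]=0

1, 0, 0, 0, 0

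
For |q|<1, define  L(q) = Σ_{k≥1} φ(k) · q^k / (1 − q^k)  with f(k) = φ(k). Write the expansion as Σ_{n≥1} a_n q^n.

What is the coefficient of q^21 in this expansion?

q^21  k|21↦φ(k): 21:12 7:6 3:2 1:1  a_21=21

a_21 = 21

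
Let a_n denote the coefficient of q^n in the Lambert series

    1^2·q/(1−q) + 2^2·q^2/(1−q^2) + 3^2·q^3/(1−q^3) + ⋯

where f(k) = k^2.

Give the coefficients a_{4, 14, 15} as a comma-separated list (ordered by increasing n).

q^4  k|4↦f(k): 4:16 2:4 1:1  a_4=21
d|14:{14,7,2,1}  Σf=196+49+4+1=250
[q^15] f(1)=1,f(3)=9,f(5)=25,f(15)=225 ⇒ 260

21, 250, 260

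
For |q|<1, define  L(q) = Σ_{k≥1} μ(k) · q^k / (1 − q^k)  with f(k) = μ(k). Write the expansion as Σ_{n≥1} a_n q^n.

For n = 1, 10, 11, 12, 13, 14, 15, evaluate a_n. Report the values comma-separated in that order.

1, 0, 0, 0, 0, 0, 0

n=1: 1·1  μ→[1]=1
[q^10] μ(1)=1,μ(2)=-1,μ(5)=-1,μ(10)=1 ⇒ 0
d|11:{11,1}  Σμ=(-1)+1=0
d|12:{1,2,3,4,6,12}  Σμ=1+(-1)+(-1)+0+1+0=0
q^13  k|13↦μ(k): 1:1 13:-1  a_13=0
q^14  k|14↦μ(k): 14:1 7:-1 2:-1 1:1  a_14=0
q^15  k|15↦μ(k): 15:1 5:-1 3:-1 1:1  a_15=0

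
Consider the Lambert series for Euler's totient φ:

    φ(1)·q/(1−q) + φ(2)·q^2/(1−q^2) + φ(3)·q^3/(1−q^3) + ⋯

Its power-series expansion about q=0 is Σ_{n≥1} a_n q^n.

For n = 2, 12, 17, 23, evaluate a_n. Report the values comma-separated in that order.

n=2: 2·1 1·2  φ→[1+1]=2
d|12:{1,2,3,4,6,12}  Σφ=1+1+2+2+2+4=12
d|17:{17,1}  Σφ=16+1=17
[q^23] φ(23)=22,φ(1)=1 ⇒ 23

2, 12, 17, 23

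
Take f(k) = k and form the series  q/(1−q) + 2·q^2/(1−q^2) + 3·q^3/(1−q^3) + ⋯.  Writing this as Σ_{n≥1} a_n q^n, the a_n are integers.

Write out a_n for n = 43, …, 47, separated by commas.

n=43: 1·43 43·1  f→[1+43]=44
n=44: 44·1 22·2 11·4 4·11 2·22 1·44  f→[44+22+11+4+2+1]=84
[q^45] f(45)=45,f(15)=15,f(9)=9,f(5)=5,f(3)=3,f(1)=1 ⇒ 78
q^46  k|46↦f(k): 46:46 23:23 2:2 1:1  a_46=72
q^47  k|47↦f(k): 1:1 47:47  a_47=48

44, 84, 78, 72, 48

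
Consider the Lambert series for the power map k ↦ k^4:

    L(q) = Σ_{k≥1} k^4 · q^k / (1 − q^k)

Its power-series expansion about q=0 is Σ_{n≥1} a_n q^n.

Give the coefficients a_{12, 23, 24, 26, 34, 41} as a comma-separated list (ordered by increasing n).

q^12  k|12↦f(k): 1:1 2:16 3:81 4:256 6:1296 12:20736  a_12=22386
d|23:{23,1}  Σf=279841+1=279842
q^24  k|24↦f(k): 24:331776 12:20736 8:4096 6:1296 4:256 3:81 2:16 1:1  a_24=358258
d|26:{1,2,13,26}  Σf=1+16+28561+456976=485554
n=34: 34·1 17·2 2·17 1·34  f→[1336336+83521+16+1]=1419874
n=41: 1·41 41·1  f→[1+2825761]=2825762

22386, 279842, 358258, 485554, 1419874, 2825762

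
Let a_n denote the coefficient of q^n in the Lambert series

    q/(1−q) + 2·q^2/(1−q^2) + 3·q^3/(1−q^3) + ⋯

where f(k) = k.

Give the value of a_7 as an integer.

a_7 = 8

d|7:{7,1}  Σf=7+1=8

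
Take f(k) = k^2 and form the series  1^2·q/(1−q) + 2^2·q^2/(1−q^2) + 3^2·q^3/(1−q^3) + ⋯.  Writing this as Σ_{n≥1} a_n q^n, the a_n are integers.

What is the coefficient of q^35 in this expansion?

a_35 = 1300

n=35: 1·35 5·7 7·5 35·1  f→[1+25+49+1225]=1300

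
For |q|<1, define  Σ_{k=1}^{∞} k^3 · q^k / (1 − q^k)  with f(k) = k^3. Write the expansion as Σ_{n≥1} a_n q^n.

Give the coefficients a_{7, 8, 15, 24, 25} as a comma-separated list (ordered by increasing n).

n=7: 7·1 1·7  f→[343+1]=344
n=8: 1·8 2·4 4·2 8·1  f→[1+8+64+512]=585
[q^15] f(15)=3375,f(5)=125,f(3)=27,f(1)=1 ⇒ 3528
[q^24] f(24)=13824,f(12)=1728,f(8)=512,f(6)=216,f(4)=64,f(3)=27,f(2)=8,f(1)=1 ⇒ 16380
q^25  k|25↦f(k): 1:1 5:125 25:15625  a_25=15751

344, 585, 3528, 16380, 15751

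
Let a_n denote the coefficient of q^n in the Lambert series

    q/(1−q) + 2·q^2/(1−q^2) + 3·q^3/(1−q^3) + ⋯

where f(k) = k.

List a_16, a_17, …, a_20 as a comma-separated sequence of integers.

d|16:{16,8,4,2,1}  Σf=16+8+4+2+1=31
n=17: 17·1 1·17  f→[17+1]=18
q^18  k|18↦f(k): 1:1 2:2 3:3 6:6 9:9 18:18  a_18=39
[q^19] f(1)=1,f(19)=19 ⇒ 20
q^20  k|20↦f(k): 1:1 2:2 4:4 5:5 10:10 20:20  a_20=42

31, 18, 39, 20, 42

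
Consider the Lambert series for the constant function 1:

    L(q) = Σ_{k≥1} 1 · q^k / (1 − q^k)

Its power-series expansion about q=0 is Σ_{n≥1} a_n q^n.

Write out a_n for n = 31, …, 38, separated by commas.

2, 6, 4, 4, 4, 9, 2, 4

n=31: 31·1 1·31  f→[1+1]=2
[q^32] f(1)=1,f(2)=1,f(4)=1,f(8)=1,f(16)=1,f(32)=1 ⇒ 6
[q^33] f(33)=1,f(11)=1,f(3)=1,f(1)=1 ⇒ 4
q^34  k|34↦f(k): 1:1 2:1 17:1 34:1  a_34=4
d|35:{35,7,5,1}  Σf=1+1+1+1=4
n=36: 36·1 18·2 12·3 9·4 6·6 4·9 3·12 2·18 1·36  f→[1+1+1+1+1+1+1+1+1]=9
[q^37] f(37)=1,f(1)=1 ⇒ 2
[q^38] f(38)=1,f(19)=1,f(2)=1,f(1)=1 ⇒ 4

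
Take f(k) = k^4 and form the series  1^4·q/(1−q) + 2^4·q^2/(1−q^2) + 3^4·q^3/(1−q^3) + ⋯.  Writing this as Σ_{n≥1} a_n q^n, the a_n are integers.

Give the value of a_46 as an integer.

q^46  k|46↦f(k): 46:4477456 23:279841 2:16 1:1  a_46=4757314

a_46 = 4757314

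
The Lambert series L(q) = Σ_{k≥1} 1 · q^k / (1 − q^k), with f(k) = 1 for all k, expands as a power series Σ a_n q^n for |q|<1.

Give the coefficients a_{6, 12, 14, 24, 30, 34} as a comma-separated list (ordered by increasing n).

4, 6, 4, 8, 8, 4

[q^6] f(1)=1,f(2)=1,f(3)=1,f(6)=1 ⇒ 4
n=12: 12·1 6·2 4·3 3·4 2·6 1·12  f→[1+1+1+1+1+1]=6
[q^14] f(1)=1,f(2)=1,f(7)=1,f(14)=1 ⇒ 4
q^24  k|24↦f(k): 1:1 2:1 3:1 4:1 6:1 8:1 12:1 24:1  a_24=8
[q^30] f(30)=1,f(15)=1,f(10)=1,f(6)=1,f(5)=1,f(3)=1,f(2)=1,f(1)=1 ⇒ 8
d|34:{34,17,2,1}  Σf=1+1+1+1=4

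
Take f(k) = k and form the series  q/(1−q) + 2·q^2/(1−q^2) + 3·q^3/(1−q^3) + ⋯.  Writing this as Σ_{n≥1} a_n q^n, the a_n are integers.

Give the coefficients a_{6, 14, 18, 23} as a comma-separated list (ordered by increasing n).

d|6:{6,3,2,1}  Σf=6+3+2+1=12
q^14  k|14↦f(k): 1:1 2:2 7:7 14:14  a_14=24
[q^18] f(18)=18,f(9)=9,f(6)=6,f(3)=3,f(2)=2,f(1)=1 ⇒ 39
[q^23] f(23)=23,f(1)=1 ⇒ 24

12, 24, 39, 24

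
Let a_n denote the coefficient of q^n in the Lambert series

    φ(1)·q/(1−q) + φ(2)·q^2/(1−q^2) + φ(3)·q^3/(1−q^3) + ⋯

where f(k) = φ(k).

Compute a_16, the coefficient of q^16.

q^16  k|16↦φ(k): 1:1 2:1 4:2 8:4 16:8  a_16=16

a_16 = 16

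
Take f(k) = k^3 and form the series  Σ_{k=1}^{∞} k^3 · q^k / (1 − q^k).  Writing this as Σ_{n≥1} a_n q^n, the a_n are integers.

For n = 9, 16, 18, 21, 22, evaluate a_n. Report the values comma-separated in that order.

757, 4681, 6813, 9632, 11988

q^9  k|9↦f(k): 9:729 3:27 1:1  a_9=757
[q^16] f(16)=4096,f(8)=512,f(4)=64,f(2)=8,f(1)=1 ⇒ 4681
[q^18] f(1)=1,f(2)=8,f(3)=27,f(6)=216,f(9)=729,f(18)=5832 ⇒ 6813
n=21: 1·21 3·7 7·3 21·1  f→[1+27+343+9261]=9632
q^22  k|22↦f(k): 1:1 2:8 11:1331 22:10648  a_22=11988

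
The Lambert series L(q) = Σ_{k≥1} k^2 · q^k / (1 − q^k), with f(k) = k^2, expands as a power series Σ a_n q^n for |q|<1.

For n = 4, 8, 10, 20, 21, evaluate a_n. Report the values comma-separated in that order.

q^4  k|4↦f(k): 1:1 2:4 4:16  a_4=21
[q^8] f(8)=64,f(4)=16,f(2)=4,f(1)=1 ⇒ 85
d|10:{10,5,2,1}  Σf=100+25+4+1=130
n=20: 1·20 2·10 4·5 5·4 10·2 20·1  f→[1+4+16+25+100+400]=546
d|21:{21,7,3,1}  Σf=441+49+9+1=500

21, 85, 130, 546, 500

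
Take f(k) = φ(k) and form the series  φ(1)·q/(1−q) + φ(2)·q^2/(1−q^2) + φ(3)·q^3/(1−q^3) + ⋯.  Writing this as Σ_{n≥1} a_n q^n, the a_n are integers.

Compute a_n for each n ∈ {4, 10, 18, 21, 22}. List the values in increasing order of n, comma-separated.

q^4  k|4↦φ(k): 4:2 2:1 1:1  a_4=4
d|10:{1,2,5,10}  Σφ=1+1+4+4=10
d|18:{1,2,3,6,9,18}  Σφ=1+1+2+2+6+6=18
q^21  k|21↦φ(k): 1:1 3:2 7:6 21:12  a_21=21
q^22  k|22↦φ(k): 1:1 2:1 11:10 22:10  a_22=22

4, 10, 18, 21, 22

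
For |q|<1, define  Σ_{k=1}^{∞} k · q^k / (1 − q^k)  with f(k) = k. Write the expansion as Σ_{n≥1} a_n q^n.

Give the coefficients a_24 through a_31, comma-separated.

60, 31, 42, 40, 56, 30, 72, 32

d|24:{1,2,3,4,6,8,12,24}  Σf=1+2+3+4+6+8+12+24=60
n=25: 25·1 5·5 1·25  f→[25+5+1]=31
q^26  k|26↦f(k): 26:26 13:13 2:2 1:1  a_26=42
[q^27] f(27)=27,f(9)=9,f(3)=3,f(1)=1 ⇒ 40
n=28: 1·28 2·14 4·7 7·4 14·2 28·1  f→[1+2+4+7+14+28]=56
q^29  k|29↦f(k): 29:29 1:1  a_29=30
d|30:{1,2,3,5,6,10,15,30}  Σf=1+2+3+5+6+10+15+30=72
d|31:{31,1}  Σf=31+1=32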